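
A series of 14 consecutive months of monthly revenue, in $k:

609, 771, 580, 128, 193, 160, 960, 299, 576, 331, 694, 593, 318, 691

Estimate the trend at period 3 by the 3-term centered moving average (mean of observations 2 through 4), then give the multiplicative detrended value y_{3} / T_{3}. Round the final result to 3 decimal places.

1.176

Trend T_3 = (771 + 580 + 128) / 3 = 1479/3 = 493.00000
Ratio to trend: 580 / 493.00000 = 1.176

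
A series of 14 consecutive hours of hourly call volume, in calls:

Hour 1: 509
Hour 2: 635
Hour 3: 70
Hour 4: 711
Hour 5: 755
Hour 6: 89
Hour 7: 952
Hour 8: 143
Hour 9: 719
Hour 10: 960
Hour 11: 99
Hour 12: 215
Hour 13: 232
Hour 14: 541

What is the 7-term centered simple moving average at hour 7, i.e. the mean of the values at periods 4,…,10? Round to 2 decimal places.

618.43

Sum of periods 4–10: 711 + 755 + 89 + 952 + 143 + 719 + 960 = 4329
Divide by 7: 4329 / 7 = 618.43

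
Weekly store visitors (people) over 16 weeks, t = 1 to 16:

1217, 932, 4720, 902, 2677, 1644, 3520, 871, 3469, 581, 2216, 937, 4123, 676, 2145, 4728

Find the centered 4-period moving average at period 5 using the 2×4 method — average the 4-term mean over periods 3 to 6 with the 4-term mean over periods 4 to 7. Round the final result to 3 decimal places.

2335.750

Sum over 3–6: 4720 + 902 + 2677 + 1644 = 9943
Sum over 4–7: 902 + 2677 + 1644 + 3520 = 8743
CMA at t=5 = (9943 + 8743) / (2·4) = 18686 / 8 = 2335.750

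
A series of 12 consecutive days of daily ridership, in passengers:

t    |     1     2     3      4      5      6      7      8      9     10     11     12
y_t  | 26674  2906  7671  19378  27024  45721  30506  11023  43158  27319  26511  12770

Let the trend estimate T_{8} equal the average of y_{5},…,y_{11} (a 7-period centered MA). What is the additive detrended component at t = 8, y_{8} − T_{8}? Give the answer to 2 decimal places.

Trend T_8 = (27024 + 45721 + 30506 + 11023 + 43158 + 27319 + 26511) / 7 = 211262/7 = 30180.2857
Detrended value: 11023 − 30180.2857 = -19157.29

-19157.29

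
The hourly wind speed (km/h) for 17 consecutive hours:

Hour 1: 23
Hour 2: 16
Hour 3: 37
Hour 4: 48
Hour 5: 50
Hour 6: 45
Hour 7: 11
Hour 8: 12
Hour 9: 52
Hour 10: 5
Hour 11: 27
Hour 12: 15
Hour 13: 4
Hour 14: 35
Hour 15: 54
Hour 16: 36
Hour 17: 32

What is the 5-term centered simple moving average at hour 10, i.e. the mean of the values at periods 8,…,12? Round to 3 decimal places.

Sum of periods 8–12: 12 + 52 + 5 + 27 + 15 = 111
Divide by 5: 111 / 5 = 22.200

22.200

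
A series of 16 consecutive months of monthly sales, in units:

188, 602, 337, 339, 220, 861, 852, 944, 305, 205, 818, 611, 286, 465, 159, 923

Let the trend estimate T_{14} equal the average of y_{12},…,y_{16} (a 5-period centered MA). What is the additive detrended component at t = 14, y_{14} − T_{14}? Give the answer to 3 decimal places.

Trend T_14 = (611 + 286 + 465 + 159 + 923) / 5 = 2444/5 = 488.80000
Detrended value: 465 − 488.80000 = -23.800

-23.800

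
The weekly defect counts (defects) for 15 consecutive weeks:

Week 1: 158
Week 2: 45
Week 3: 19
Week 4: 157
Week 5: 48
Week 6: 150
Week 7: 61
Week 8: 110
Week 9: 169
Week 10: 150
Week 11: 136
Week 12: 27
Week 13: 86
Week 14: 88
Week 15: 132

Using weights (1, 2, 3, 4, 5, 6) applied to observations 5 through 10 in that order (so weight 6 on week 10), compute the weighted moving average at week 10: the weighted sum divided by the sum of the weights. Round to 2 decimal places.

Weighted sum: 1·48 + 2·150 + 3·61 + 4·110 + 5·169 + 6·150 = 48 + 300 + 183 + 440 + 845 + 900 = 2716
Weight total: 1 + 2 + 3 + 4 + 5 + 6 = 21
WMA = 2716 / 21 = 129.33

129.33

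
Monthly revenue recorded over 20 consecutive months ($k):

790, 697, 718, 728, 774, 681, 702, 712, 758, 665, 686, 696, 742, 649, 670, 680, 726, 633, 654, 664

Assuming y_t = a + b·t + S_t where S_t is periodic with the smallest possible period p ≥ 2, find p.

First differences y_{t+1} − y_t: -93, 21, 10, 46, -93, 21, 10, 46, -93, 21, …
The difference pattern repeats every 4 terms and not for any smaller step, so p = 4.

4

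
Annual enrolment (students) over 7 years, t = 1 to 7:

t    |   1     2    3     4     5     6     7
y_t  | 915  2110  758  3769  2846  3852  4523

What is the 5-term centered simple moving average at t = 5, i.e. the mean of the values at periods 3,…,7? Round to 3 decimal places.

Sum of periods 3–7: 758 + 3769 + 2846 + 3852 + 4523 = 15748
Divide by 5: 15748 / 5 = 3149.600

3149.600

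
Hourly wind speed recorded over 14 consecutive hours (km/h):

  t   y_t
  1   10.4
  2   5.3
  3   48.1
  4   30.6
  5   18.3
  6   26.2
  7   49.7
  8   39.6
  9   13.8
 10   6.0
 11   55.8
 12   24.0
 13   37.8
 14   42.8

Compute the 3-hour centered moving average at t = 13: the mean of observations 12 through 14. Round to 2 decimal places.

Sum of periods 12–14: 24.0 + 37.8 + 42.8 = 104.6
Divide by 3: 104.6 / 3 = 34.87

34.87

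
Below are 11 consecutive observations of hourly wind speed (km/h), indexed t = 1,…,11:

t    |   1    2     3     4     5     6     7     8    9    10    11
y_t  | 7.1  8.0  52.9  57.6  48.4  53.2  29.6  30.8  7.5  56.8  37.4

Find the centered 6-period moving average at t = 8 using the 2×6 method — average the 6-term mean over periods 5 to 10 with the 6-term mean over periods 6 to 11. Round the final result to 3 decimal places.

Sum over 5–10: 48.4 + 53.2 + 29.6 + 30.8 + 7.5 + 56.8 = 226.3
Sum over 6–11: 53.2 + 29.6 + 30.8 + 7.5 + 56.8 + 37.4 = 215.3
CMA at t=8 = (226.3 + 215.3) / (2·6) = 441.6 / 12 = 36.800

36.800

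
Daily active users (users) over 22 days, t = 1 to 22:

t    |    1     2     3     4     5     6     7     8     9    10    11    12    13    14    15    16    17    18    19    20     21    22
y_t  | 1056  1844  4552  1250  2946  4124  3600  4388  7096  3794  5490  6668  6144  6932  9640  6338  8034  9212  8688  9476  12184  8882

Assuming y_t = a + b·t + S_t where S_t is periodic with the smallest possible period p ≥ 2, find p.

6

First differences y_{t+1} − y_t: 788, 2708, -3302, 1696, 1178, -524, 788, 2708, -3302, 1696, 1178, -524, 788, 2708, …
The difference pattern repeats every 6 terms and not for any smaller step, so p = 6.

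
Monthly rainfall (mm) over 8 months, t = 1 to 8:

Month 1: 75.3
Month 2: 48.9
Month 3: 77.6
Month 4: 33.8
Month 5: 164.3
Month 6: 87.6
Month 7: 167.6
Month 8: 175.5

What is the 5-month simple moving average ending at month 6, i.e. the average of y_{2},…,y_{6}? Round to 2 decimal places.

Sum of periods 2–6: 48.9 + 77.6 + 33.8 + 164.3 + 87.6 = 412.2
Divide by 5: 412.2 / 5 = 82.44

82.44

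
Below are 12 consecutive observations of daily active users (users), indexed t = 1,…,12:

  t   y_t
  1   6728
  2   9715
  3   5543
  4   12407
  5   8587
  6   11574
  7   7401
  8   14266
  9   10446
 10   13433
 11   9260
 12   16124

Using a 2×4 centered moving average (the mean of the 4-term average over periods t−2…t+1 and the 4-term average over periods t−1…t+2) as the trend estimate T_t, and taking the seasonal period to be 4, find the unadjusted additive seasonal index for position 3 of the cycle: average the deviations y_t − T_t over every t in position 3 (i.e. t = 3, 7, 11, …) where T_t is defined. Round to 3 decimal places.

Season position 3 occurs at t = 3, 7 (where T_t is defined).
t=3: T_3 = 8830.62500; y_3 − T_3 = 5543 − 8830.62500 = -3287.62500
t=7: T_7 = 10689.37500; y_7 − T_7 = 7401 − 10689.37500 = -3288.37500
Mean deviation: (-3287.62500 + -3288.37500) / 2 = -3288.000

-3288.000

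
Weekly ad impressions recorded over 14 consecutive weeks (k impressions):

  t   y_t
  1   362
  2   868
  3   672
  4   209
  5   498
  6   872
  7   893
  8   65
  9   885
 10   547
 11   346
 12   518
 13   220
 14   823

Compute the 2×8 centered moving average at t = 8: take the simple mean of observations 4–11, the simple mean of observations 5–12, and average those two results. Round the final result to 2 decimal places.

558.69

Sum over 4–11: 209 + 498 + 872 + 893 + 65 + 885 + 547 + 346 = 4315
Sum over 5–12: 498 + 872 + 893 + 65 + 885 + 547 + 346 + 518 = 4624
CMA at t=8 = (4315 + 4624) / (2·8) = 8939 / 16 = 558.69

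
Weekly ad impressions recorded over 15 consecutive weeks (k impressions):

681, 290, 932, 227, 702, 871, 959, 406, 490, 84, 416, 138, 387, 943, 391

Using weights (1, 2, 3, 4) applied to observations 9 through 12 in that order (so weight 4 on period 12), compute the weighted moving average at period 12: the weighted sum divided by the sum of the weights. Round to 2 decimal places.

Weighted sum: 1·490 + 2·84 + 3·416 + 4·138 = 490 + 168 + 1248 + 552 = 2458
Weight total: 1 + 2 + 3 + 4 = 10
WMA = 2458 / 10 = 245.80

245.80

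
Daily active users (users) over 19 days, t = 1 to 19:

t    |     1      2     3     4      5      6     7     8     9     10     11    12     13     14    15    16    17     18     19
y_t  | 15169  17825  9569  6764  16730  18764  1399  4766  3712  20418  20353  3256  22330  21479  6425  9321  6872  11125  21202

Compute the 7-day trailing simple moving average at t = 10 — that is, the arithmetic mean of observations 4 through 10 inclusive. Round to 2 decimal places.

Sum of periods 4–10: 6764 + 16730 + 18764 + 1399 + 4766 + 3712 + 20418 = 72553
Divide by 7: 72553 / 7 = 10364.71

10364.71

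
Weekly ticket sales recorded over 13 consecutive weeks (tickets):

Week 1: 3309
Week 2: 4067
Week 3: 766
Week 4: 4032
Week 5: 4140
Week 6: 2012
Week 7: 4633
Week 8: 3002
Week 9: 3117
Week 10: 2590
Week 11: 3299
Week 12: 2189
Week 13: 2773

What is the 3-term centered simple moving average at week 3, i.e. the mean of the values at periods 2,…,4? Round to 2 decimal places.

2955.00

Sum of periods 2–4: 4067 + 766 + 4032 = 8865
Divide by 3: 8865 / 3 = 2955.00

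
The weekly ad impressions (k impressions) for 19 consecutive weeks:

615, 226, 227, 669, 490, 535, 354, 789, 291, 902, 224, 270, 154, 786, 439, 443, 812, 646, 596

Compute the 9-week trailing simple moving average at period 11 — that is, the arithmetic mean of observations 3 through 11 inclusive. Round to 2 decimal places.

497.89

Sum of periods 3–11: 227 + 669 + 490 + 535 + 354 + 789 + 291 + 902 + 224 = 4481
Divide by 9: 4481 / 9 = 497.89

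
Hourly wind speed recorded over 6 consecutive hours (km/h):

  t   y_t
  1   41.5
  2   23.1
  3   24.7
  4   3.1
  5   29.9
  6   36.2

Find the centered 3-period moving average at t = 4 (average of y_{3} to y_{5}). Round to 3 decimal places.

19.233

Sum of periods 3–5: 24.7 + 3.1 + 29.9 = 57.7
Divide by 3: 57.7 / 3 = 19.233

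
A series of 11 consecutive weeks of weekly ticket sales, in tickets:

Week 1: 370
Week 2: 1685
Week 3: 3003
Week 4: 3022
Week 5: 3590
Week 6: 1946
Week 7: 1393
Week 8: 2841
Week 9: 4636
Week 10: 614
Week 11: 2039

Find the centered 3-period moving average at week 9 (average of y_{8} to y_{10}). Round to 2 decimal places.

Sum of periods 8–10: 2841 + 4636 + 614 = 8091
Divide by 3: 8091 / 3 = 2697.00

2697.00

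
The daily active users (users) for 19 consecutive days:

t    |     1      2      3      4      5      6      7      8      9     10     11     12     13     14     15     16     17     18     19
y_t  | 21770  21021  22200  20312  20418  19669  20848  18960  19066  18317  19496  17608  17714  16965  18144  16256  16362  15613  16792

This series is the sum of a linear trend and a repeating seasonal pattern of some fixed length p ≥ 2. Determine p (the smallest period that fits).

First differences y_{t+1} − y_t: -749, 1179, -1888, 106, -749, 1179, -1888, 106, -749, 1179, …
The difference pattern repeats every 4 terms and not for any smaller step, so p = 4.

4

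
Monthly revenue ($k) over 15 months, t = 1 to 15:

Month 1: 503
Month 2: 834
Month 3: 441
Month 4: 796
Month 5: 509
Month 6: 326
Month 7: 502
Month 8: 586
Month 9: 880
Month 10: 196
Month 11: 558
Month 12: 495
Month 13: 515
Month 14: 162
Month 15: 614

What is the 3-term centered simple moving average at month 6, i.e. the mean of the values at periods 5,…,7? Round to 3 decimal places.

Sum of periods 5–7: 509 + 326 + 502 = 1337
Divide by 3: 1337 / 3 = 445.667

445.667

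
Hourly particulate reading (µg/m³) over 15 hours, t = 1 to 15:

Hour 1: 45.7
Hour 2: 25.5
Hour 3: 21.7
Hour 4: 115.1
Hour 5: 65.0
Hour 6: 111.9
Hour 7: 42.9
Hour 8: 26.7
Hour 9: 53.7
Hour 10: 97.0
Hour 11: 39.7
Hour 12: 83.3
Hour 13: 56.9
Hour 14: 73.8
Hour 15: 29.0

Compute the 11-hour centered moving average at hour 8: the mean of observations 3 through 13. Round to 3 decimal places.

Sum of periods 3–13: 21.7 + 115.1 + 65.0 + 111.9 + 42.9 + 26.7 + 53.7 + 97.0 + 39.7 + 83.3 + 56.9 = 713.9
Divide by 11: 713.9 / 11 = 64.900

64.900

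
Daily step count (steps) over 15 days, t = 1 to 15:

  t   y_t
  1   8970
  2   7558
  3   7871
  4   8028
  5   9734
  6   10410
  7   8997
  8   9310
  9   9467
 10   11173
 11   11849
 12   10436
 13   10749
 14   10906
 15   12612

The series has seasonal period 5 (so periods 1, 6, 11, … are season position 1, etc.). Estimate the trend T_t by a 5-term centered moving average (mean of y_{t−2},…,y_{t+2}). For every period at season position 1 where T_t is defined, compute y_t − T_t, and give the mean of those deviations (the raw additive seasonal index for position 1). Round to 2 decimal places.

1114.20

Season position 1 occurs at t = 6, 11 (where T_t is defined).
t=6: T_6 = 9295.8000; y_6 − T_6 = 10410 − 9295.8000 = 1114.2000
t=11: T_11 = 10734.8000; y_11 − T_11 = 11849 − 10734.8000 = 1114.2000
Mean deviation: (1114.2000 + 1114.2000) / 2 = 1114.20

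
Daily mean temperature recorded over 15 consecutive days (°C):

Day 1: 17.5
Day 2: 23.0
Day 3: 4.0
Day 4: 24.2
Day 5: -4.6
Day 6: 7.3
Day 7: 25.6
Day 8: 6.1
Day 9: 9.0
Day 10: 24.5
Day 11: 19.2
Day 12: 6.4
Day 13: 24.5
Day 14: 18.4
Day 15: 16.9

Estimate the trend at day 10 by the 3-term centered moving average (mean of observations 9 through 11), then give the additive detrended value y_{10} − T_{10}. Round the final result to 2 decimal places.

Trend T_10 = (9.0 + 24.5 + 19.2) / 3 = 52.7/3 = 17.5667
Detrended value: 24.5 − 17.5667 = 6.93

6.93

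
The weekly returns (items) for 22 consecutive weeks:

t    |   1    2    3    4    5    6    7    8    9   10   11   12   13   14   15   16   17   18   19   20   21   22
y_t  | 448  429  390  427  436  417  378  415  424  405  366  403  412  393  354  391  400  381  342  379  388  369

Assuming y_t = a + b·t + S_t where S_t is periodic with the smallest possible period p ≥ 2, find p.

First differences y_{t+1} − y_t: -19, -39, 37, 9, -19, -39, 37, 9, -19, -39, …
The difference pattern repeats every 4 terms and not for any smaller step, so p = 4.

4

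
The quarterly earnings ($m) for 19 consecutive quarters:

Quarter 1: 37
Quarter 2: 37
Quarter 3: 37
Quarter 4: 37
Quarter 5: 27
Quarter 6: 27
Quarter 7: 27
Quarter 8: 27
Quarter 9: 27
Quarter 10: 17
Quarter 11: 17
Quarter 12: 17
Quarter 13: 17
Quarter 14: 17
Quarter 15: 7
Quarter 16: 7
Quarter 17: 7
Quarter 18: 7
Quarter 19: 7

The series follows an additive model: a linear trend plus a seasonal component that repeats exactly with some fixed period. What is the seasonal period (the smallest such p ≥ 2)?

5

First differences y_{t+1} − y_t: 0, 0, 0, -10, 0, 0, 0, 0, -10, 0, 0, 0, …
The difference pattern repeats every 5 terms and not for any smaller step, so p = 5.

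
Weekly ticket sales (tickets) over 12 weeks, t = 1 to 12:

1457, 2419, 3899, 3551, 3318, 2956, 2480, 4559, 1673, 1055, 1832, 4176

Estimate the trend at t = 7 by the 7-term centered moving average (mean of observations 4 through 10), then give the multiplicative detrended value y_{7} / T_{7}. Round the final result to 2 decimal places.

0.89

Trend T_7 = (3551 + 3318 + 2956 + 2480 + 4559 + 1673 + 1055) / 7 = 19592/7 = 2798.8571
Ratio to trend: 2480 / 2798.8571 = 0.89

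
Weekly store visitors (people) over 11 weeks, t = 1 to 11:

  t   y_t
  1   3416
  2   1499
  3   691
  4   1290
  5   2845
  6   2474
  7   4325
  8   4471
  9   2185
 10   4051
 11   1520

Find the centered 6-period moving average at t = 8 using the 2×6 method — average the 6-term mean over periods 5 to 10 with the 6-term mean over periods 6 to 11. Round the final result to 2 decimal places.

Sum over 5–10: 2845 + 2474 + 4325 + 4471 + 2185 + 4051 = 20351
Sum over 6–11: 2474 + 4325 + 4471 + 2185 + 4051 + 1520 = 19026
CMA at t=8 = (20351 + 19026) / (2·6) = 39377 / 12 = 3281.42

3281.42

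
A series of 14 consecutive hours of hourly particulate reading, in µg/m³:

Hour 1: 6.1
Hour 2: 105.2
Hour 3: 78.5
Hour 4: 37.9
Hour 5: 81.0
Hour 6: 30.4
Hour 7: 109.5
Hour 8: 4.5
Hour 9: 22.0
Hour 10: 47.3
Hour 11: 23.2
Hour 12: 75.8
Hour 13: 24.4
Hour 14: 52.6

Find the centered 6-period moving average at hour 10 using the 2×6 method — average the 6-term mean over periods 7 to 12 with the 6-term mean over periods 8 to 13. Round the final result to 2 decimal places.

Sum over 7–12: 109.5 + 4.5 + 22.0 + 47.3 + 23.2 + 75.8 = 282.3
Sum over 8–13: 4.5 + 22.0 + 47.3 + 23.2 + 75.8 + 24.4 = 197.2
CMA at t=10 = (282.3 + 197.2) / (2·6) = 479.5 / 12 = 39.96

39.96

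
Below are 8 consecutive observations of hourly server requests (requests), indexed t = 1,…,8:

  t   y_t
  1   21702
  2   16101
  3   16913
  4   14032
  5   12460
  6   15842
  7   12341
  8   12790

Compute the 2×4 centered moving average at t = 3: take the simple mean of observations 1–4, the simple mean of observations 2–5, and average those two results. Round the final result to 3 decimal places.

16031.750

Sum over 1–4: 21702 + 16101 + 16913 + 14032 = 68748
Sum over 2–5: 16101 + 16913 + 14032 + 12460 = 59506
CMA at t=3 = (68748 + 59506) / (2·4) = 128254 / 8 = 16031.750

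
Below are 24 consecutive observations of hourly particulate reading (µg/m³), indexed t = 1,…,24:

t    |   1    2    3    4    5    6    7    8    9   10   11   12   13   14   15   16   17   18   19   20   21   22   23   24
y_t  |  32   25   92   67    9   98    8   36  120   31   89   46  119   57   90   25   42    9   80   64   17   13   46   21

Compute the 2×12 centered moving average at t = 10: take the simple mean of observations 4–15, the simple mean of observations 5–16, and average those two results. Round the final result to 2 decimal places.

62.42

Sum over 4–15: 67 + 9 + 98 + 8 + 36 + 120 + 31 + 89 + 46 + 119 + 57 + 90 = 770
Sum over 5–16: 9 + 98 + 8 + 36 + 120 + 31 + 89 + 46 + 119 + 57 + 90 + 25 = 728
CMA at t=10 = (770 + 728) / (2·12) = 1498 / 24 = 62.42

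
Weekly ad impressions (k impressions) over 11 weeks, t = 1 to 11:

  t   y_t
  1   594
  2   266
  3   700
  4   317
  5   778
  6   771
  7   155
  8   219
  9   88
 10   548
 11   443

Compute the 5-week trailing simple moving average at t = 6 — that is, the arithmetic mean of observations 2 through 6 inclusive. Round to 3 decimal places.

Sum of periods 2–6: 266 + 700 + 317 + 778 + 771 = 2832
Divide by 5: 2832 / 5 = 566.400

566.400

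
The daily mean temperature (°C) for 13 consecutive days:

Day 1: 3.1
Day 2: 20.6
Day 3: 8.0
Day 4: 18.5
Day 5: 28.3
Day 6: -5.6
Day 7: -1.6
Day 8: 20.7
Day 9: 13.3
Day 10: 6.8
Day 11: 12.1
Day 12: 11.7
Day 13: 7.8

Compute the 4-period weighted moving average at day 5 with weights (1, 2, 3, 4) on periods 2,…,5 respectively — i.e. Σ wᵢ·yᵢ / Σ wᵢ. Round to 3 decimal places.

20.530

Weighted sum: 1·20.6 + 2·8.0 + 3·18.5 + 4·28.3 = 20.6 + 16.0 + 55.5 + 113.2 = 205.3
Weight total: 1 + 2 + 3 + 4 = 10
WMA = 205.3 / 10 = 20.530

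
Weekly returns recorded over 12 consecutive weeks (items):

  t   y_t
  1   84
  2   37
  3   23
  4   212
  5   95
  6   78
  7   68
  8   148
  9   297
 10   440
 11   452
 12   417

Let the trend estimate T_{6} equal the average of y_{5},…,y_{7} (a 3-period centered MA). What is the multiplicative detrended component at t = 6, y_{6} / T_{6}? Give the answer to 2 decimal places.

Trend T_6 = (95 + 78 + 68) / 3 = 241/3 = 80.3333
Ratio to trend: 78 / 80.3333 = 0.97

0.97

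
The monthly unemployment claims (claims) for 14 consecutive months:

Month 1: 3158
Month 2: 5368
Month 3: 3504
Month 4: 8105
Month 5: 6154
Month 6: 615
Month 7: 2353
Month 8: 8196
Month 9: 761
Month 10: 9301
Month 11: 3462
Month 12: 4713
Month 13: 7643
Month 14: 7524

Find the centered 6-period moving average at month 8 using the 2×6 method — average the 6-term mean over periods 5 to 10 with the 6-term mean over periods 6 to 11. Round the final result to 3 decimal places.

Sum over 5–10: 6154 + 615 + 2353 + 8196 + 761 + 9301 = 27380
Sum over 6–11: 615 + 2353 + 8196 + 761 + 9301 + 3462 = 24688
CMA at t=8 = (27380 + 24688) / (2·6) = 52068 / 12 = 4339.000

4339.000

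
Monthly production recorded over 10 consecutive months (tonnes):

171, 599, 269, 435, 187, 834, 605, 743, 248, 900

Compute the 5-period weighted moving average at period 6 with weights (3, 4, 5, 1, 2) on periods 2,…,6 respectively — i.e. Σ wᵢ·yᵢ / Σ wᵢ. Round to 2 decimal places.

460.20

Weighted sum: 3·599 + 4·269 + 5·435 + 1·187 + 2·834 = 1797 + 1076 + 2175 + 187 + 1668 = 6903
Weight total: 3 + 4 + 5 + 1 + 2 = 15
WMA = 6903 / 15 = 460.20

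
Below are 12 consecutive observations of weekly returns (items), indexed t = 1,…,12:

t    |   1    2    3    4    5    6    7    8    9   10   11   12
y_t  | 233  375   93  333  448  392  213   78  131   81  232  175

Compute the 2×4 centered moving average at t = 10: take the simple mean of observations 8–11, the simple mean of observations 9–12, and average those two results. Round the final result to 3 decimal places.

142.625

Sum over 8–11: 78 + 131 + 81 + 232 = 522
Sum over 9–12: 131 + 81 + 232 + 175 = 619
CMA at t=10 = (522 + 619) / (2·4) = 1141 / 8 = 142.625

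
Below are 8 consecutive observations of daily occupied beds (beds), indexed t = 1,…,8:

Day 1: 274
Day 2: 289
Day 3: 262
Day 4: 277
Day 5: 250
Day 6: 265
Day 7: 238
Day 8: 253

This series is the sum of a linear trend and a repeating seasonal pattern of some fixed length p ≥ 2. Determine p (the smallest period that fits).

2

First differences y_{t+1} − y_t: 15, -27, 15, -27, 15, -27, …
The difference pattern repeats every 2 terms and not for any smaller step, so p = 2.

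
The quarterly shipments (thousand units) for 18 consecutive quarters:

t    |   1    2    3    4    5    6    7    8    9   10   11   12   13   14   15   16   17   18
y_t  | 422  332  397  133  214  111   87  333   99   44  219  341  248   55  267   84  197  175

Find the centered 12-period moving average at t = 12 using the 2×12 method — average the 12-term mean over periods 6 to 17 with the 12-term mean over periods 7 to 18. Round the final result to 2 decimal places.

176.42

Sum over 6–17: 111 + 87 + 333 + 99 + 44 + 219 + 341 + 248 + 55 + 267 + 84 + 197 = 2085
Sum over 7–18: 87 + 333 + 99 + 44 + 219 + 341 + 248 + 55 + 267 + 84 + 197 + 175 = 2149
CMA at t=12 = (2085 + 2149) / (2·12) = 4234 / 24 = 176.42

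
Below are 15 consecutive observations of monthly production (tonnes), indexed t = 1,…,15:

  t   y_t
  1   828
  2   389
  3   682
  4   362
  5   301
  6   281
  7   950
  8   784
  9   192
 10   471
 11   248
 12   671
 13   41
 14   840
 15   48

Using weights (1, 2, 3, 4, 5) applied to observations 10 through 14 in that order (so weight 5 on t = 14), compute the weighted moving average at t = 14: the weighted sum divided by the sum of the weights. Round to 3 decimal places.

Weighted sum: 1·471 + 2·248 + 3·671 + 4·41 + 5·840 = 471 + 496 + 2013 + 164 + 4200 = 7344
Weight total: 1 + 2 + 3 + 4 + 5 = 15
WMA = 7344 / 15 = 489.600

489.600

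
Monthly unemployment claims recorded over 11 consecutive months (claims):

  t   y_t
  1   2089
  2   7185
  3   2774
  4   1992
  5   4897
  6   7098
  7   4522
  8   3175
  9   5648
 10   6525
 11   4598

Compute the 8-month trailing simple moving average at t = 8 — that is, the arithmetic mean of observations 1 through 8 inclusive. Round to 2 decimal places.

4216.50

Sum of periods 1–8: 2089 + 7185 + 2774 + 1992 + 4897 + 7098 + 4522 + 3175 = 33732
Divide by 8: 33732 / 8 = 4216.50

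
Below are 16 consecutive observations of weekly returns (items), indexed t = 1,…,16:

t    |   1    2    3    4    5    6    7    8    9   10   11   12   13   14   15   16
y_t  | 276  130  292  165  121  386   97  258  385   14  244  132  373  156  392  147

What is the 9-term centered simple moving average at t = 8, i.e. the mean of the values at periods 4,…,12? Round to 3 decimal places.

200.222

Sum of periods 4–12: 165 + 121 + 386 + 97 + 258 + 385 + 14 + 244 + 132 = 1802
Divide by 9: 1802 / 9 = 200.222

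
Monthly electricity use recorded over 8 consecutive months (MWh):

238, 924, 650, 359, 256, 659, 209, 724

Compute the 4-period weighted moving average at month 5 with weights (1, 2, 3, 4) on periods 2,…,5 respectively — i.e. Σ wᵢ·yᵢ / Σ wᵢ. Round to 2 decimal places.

432.50

Weighted sum: 1·924 + 2·650 + 3·359 + 4·256 = 924 + 1300 + 1077 + 1024 = 4325
Weight total: 1 + 2 + 3 + 4 = 10
WMA = 4325 / 10 = 432.50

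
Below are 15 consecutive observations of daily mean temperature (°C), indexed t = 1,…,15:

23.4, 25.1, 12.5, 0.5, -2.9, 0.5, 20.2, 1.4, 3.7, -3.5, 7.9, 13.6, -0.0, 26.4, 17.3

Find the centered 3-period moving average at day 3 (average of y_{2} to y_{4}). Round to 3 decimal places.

12.700

Sum of periods 2–4: 25.1 + 12.5 + 0.5 = 38.1
Divide by 3: 38.1 / 3 = 12.700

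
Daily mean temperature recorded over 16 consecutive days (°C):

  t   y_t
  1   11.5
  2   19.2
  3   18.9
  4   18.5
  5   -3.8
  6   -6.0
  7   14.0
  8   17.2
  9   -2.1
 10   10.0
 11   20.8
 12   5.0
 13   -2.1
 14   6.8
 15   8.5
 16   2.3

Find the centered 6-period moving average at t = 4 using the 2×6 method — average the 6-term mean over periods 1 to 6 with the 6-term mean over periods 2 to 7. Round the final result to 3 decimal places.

Sum over 1–6: 11.5 + 19.2 + 18.9 + 18.5 + (-3.8) + (-6.0) = 58.3
Sum over 2–7: 19.2 + 18.9 + 18.5 + (-3.8) + (-6.0) + 14.0 = 60.8
CMA at t=4 = (58.3 + 60.8) / (2·6) = 119.1 / 12 = 9.925

9.925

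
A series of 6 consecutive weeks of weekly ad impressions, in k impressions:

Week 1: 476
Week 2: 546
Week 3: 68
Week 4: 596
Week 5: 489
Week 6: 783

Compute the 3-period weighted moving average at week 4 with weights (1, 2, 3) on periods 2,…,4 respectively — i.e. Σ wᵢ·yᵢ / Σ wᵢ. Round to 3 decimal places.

Weighted sum: 1·546 + 2·68 + 3·596 = 546 + 136 + 1788 = 2470
Weight total: 1 + 2 + 3 = 6
WMA = 2470 / 6 = 411.667

411.667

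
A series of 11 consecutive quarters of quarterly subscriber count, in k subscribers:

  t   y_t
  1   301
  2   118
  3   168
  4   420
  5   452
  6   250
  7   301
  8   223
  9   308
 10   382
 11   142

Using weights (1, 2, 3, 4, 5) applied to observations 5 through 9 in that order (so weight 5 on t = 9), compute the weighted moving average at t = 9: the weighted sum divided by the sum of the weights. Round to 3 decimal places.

285.800

Weighted sum: 1·452 + 2·250 + 3·301 + 4·223 + 5·308 = 452 + 500 + 903 + 892 + 1540 = 4287
Weight total: 1 + 2 + 3 + 4 + 5 = 15
WMA = 4287 / 15 = 285.800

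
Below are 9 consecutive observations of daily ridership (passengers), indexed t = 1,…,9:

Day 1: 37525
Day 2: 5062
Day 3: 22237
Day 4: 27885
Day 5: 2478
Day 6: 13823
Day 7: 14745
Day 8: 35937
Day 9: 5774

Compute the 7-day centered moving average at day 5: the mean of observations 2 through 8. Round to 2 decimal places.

Sum of periods 2–8: 5062 + 22237 + 27885 + 2478 + 13823 + 14745 + 35937 = 122167
Divide by 7: 122167 / 7 = 17452.43

17452.43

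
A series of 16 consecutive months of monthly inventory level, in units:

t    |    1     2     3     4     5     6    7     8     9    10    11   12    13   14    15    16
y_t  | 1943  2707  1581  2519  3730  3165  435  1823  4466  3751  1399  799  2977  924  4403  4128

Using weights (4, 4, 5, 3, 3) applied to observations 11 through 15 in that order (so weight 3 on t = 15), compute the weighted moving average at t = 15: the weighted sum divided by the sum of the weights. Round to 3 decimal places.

2087.263

Weighted sum: 4·1399 + 4·799 + 5·2977 + 3·924 + 3·4403 = 5596 + 3196 + 14885 + 2772 + 13209 = 39658
Weight total: 4 + 4 + 5 + 3 + 3 = 19
WMA = 39658 / 19 = 2087.263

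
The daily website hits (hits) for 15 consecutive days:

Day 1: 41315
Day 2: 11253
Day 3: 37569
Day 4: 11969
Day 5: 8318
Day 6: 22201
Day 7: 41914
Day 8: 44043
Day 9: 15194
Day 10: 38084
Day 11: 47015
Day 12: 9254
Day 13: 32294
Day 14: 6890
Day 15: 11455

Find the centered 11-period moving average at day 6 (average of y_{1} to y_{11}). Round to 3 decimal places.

Sum of periods 1–11: 41315 + 11253 + 37569 + 11969 + 8318 + 22201 + 41914 + 44043 + 15194 + 38084 + 47015 = 318875
Divide by 11: 318875 / 11 = 28988.636

28988.636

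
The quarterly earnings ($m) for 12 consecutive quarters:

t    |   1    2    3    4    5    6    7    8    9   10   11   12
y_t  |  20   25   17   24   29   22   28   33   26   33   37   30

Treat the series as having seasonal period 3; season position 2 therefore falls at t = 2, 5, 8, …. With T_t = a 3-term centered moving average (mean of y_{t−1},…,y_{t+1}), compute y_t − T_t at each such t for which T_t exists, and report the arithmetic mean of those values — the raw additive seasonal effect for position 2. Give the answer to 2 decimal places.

4.00

Season position 2 occurs at t = 2, 5, 8, 11 (where T_t is defined).
t=2: T_2 = 20.6667; y_2 − T_2 = 25 − 20.6667 = 4.3333
t=5: T_5 = 25.0000; y_5 − T_5 = 29 − 25.0000 = 4.0000
t=8: T_8 = 29.0000; y_8 − T_8 = 33 − 29.0000 = 4.0000
t=11: T_11 = 33.3333; y_11 − T_11 = 37 − 33.3333 = 3.6667
Mean deviation: (4.3333 + 4.0000 + 4.0000 + 3.6667) / 4 = 4.00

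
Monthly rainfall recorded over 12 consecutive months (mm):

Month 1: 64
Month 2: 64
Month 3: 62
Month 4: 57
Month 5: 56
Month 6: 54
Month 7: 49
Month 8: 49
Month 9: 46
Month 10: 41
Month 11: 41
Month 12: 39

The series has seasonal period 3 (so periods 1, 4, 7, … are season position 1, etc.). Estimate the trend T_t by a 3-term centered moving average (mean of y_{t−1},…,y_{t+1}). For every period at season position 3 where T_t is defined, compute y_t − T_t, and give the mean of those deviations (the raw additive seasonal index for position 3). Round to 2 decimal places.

0.89

Season position 3 occurs at t = 3, 6, 9 (where T_t is defined).
t=3: T_3 = 61.0000; y_3 − T_3 = 62 − 61.0000 = 1.0000
t=6: T_6 = 53.0000; y_6 − T_6 = 54 − 53.0000 = 1.0000
t=9: T_9 = 45.3333; y_9 − T_9 = 46 − 45.3333 = 0.6667
Mean deviation: (1.0000 + 1.0000 + 0.6667) / 3 = 0.89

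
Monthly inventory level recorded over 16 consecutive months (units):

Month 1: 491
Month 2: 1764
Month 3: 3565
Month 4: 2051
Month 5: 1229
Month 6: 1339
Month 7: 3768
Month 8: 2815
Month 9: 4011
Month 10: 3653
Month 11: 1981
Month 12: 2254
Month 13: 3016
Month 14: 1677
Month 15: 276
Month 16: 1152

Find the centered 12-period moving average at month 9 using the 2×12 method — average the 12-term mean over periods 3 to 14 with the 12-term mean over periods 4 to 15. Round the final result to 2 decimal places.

Sum over 3–14: 3565 + 2051 + 1229 + 1339 + 3768 + 2815 + 4011 + 3653 + 1981 + 2254 + 3016 + 1677 = 31359
Sum over 4–15: 2051 + 1229 + 1339 + 3768 + 2815 + 4011 + 3653 + 1981 + 2254 + 3016 + 1677 + 276 = 28070
CMA at t=9 = (31359 + 28070) / (2·12) = 59429 / 24 = 2476.21

2476.21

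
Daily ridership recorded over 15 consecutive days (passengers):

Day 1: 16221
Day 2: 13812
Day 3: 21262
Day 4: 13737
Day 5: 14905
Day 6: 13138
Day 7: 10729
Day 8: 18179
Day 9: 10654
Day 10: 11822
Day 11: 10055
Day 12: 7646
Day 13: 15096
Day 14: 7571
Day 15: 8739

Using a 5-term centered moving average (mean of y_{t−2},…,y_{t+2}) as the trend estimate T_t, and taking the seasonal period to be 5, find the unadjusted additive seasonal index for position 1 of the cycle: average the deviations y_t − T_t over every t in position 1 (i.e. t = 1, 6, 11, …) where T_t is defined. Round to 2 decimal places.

Season position 1 occurs at t = 6, 11 (where T_t is defined).
t=6: T_6 = 14137.6000; y_6 − T_6 = 13138 − 14137.6000 = -999.6000
t=11: T_11 = 11054.6000; y_11 − T_11 = 10055 − 11054.6000 = -999.6000
Mean deviation: (-999.6000 + -999.6000) / 2 = -999.60

-999.60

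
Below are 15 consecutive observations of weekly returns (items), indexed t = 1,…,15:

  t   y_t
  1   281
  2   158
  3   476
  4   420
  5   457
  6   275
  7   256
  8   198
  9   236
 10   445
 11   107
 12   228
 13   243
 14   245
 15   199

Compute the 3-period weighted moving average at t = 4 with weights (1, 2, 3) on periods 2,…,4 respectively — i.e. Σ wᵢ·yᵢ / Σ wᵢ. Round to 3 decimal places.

Weighted sum: 1·158 + 2·476 + 3·420 = 158 + 952 + 1260 = 2370
Weight total: 1 + 2 + 3 = 6
WMA = 2370 / 6 = 395.000

395.000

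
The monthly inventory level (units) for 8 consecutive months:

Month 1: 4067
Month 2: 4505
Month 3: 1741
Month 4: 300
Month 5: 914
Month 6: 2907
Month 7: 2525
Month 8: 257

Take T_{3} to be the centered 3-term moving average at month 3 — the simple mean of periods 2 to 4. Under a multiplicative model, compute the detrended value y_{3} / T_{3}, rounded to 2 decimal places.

Trend T_3 = (4505 + 1741 + 300) / 3 = 6546/3 = 2182.0000
Ratio to trend: 1741 / 2182.0000 = 0.80

0.80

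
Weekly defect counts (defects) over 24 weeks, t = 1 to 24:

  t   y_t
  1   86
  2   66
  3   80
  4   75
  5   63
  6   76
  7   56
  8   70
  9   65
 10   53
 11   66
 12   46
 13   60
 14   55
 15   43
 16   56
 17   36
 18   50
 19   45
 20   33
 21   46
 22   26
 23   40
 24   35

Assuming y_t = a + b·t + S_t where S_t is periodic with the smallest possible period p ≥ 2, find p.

First differences y_{t+1} − y_t: -20, 14, -5, -12, 13, -20, 14, -5, -12, 13, -20, 14, …
The difference pattern repeats every 5 terms and not for any smaller step, so p = 5.

5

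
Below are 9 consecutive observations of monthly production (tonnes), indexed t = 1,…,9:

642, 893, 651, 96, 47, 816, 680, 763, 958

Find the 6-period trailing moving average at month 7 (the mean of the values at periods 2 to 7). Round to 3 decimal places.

Sum of periods 2–7: 893 + 651 + 96 + 47 + 816 + 680 = 3183
Divide by 6: 3183 / 6 = 530.500

530.500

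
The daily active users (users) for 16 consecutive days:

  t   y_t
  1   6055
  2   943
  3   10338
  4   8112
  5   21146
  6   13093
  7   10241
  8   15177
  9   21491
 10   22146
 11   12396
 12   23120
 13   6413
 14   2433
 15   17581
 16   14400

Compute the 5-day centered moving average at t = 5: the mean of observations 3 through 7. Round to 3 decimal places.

12586.000

Sum of periods 3–7: 10338 + 8112 + 21146 + 13093 + 10241 = 62930
Divide by 5: 62930 / 5 = 12586.000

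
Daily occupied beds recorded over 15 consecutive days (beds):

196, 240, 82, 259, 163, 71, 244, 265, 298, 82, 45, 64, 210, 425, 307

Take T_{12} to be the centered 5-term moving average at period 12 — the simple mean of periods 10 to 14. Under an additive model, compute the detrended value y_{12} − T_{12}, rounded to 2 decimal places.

Trend T_12 = (82 + 45 + 64 + 210 + 425) / 5 = 826/5 = 165.2000
Detrended value: 64 − 165.2000 = -101.20

-101.20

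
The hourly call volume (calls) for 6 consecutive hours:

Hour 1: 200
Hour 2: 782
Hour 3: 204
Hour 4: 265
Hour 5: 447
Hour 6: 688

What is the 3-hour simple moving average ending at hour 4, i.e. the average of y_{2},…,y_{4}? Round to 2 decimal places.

417.00

Sum of periods 2–4: 782 + 204 + 265 = 1251
Divide by 3: 1251 / 3 = 417.00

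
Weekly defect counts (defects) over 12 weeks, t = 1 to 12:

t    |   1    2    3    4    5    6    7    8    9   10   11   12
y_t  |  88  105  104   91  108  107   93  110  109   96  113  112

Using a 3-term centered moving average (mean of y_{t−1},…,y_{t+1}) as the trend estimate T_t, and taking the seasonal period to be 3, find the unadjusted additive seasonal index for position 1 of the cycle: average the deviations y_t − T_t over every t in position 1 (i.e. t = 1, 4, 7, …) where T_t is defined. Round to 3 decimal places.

-10.111

Season position 1 occurs at t = 4, 7, 10 (where T_t is defined).
t=4: T_4 = 101.00000; y_4 − T_4 = 91 − 101.00000 = -10.00000
t=7: T_7 = 103.33333; y_7 − T_7 = 93 − 103.33333 = -10.33333
t=10: T_10 = 106.00000; y_10 − T_10 = 96 − 106.00000 = -10.00000
Mean deviation: (-10.00000 + -10.33333 + -10.00000) / 3 = -10.111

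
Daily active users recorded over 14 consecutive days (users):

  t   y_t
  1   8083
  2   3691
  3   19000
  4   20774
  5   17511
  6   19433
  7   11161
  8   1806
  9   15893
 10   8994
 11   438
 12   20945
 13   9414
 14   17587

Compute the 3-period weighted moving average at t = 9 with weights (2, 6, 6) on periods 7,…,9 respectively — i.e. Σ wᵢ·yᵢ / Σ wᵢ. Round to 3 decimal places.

Weighted sum: 2·11161 + 6·1806 + 6·15893 = 22322 + 10836 + 95358 = 128516
Weight total: 2 + 6 + 6 = 14
WMA = 128516 / 14 = 9179.714

9179.714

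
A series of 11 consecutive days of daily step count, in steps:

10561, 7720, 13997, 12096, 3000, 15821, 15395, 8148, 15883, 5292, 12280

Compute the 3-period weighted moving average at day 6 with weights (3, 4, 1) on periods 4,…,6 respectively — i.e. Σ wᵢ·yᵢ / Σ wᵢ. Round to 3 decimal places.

8013.625

Weighted sum: 3·12096 + 4·3000 + 1·15821 = 36288 + 12000 + 15821 = 64109
Weight total: 3 + 4 + 1 = 8
WMA = 64109 / 8 = 8013.625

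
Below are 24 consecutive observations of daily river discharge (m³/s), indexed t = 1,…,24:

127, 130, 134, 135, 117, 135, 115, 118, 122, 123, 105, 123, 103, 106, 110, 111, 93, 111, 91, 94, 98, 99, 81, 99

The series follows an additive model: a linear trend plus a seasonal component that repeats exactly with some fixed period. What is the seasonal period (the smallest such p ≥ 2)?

First differences y_{t+1} − y_t: 3, 4, 1, -18, 18, -20, 3, 4, 1, -18, 18, -20, 3, 4, …
The difference pattern repeats every 6 terms and not for any smaller step, so p = 6.

6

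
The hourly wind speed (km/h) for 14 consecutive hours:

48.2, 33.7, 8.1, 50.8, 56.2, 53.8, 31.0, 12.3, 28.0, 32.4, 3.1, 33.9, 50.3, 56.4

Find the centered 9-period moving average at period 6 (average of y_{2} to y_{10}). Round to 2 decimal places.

34.03

Sum of periods 2–10: 33.7 + 8.1 + 50.8 + 56.2 + 53.8 + 31.0 + 12.3 + 28.0 + 32.4 = 306.3
Divide by 9: 306.3 / 9 = 34.03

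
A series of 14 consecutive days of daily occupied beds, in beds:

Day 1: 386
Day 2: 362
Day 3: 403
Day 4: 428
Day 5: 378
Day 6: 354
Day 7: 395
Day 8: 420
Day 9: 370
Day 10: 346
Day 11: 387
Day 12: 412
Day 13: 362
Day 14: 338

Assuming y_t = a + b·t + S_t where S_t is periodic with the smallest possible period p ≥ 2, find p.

First differences y_{t+1} − y_t: -24, 41, 25, -50, -24, 41, 25, -50, -24, 41, …
The difference pattern repeats every 4 terms and not for any smaller step, so p = 4.

4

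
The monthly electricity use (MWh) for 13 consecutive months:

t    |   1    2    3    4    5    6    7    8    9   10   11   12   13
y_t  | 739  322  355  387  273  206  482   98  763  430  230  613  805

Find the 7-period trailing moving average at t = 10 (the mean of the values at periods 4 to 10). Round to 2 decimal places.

377.00

Sum of periods 4–10: 387 + 273 + 206 + 482 + 98 + 763 + 430 = 2639
Divide by 7: 2639 / 7 = 377.00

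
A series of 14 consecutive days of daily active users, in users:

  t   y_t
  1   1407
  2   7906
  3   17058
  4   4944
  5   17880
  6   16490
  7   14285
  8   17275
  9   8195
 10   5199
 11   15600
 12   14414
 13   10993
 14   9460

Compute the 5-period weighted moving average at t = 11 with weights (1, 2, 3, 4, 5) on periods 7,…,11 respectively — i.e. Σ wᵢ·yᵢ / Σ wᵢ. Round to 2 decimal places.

Weighted sum: 1·14285 + 2·17275 + 3·8195 + 4·5199 + 5·15600 = 14285 + 34550 + 24585 + 20796 + 78000 = 172216
Weight total: 1 + 2 + 3 + 4 + 5 = 15
WMA = 172216 / 15 = 11481.07

11481.07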